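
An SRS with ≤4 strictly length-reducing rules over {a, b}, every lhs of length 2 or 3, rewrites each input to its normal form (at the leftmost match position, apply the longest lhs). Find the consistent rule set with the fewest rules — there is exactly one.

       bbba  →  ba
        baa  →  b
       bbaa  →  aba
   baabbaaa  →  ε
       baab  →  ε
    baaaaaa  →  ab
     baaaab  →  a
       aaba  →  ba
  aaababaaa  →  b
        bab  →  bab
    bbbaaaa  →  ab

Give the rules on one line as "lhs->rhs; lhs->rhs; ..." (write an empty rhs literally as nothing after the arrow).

aa->; aaa->b; bb->; bba->ab

  | bbba => ba
  | baa => b
  | bbaa => aba
  | baabbaaa => bbbaaa => baaa => bb => ε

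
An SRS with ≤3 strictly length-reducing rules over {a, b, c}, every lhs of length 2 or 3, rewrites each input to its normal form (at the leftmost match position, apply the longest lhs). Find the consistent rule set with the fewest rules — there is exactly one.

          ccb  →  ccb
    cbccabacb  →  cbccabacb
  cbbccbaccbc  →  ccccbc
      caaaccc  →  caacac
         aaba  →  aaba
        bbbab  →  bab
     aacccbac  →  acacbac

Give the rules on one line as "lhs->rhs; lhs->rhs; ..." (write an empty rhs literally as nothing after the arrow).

  | ccb
  | cbccabacb
  | cbbccbaccbc => cccbaccbc => cccbcabc => ccccbc
  | caaaccc => caacac

acc->ca; bb->; bca->c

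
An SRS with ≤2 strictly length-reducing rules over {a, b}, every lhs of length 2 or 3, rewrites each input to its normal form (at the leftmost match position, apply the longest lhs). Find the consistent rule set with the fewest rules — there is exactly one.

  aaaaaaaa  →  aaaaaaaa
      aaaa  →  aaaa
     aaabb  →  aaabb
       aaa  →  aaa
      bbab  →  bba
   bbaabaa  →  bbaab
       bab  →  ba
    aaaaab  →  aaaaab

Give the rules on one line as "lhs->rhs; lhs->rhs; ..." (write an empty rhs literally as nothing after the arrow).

aba->ab; bab->ba

  | aaaaaaaa
  | aaaa
  | aaabb
  | aaa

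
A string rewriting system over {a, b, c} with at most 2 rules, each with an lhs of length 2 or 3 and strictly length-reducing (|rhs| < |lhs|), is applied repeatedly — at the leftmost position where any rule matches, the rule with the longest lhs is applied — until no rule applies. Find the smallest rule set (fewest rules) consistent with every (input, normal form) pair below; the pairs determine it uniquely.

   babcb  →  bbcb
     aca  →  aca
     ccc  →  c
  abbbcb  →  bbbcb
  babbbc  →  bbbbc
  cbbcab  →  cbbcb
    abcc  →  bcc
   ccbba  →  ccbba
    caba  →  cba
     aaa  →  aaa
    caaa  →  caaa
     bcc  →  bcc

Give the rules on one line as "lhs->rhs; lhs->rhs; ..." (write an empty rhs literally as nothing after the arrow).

  | babcb => bbcb
  | aca
  | ccc => c
  | abbbcb => bbbcb

ab->b; ccc->c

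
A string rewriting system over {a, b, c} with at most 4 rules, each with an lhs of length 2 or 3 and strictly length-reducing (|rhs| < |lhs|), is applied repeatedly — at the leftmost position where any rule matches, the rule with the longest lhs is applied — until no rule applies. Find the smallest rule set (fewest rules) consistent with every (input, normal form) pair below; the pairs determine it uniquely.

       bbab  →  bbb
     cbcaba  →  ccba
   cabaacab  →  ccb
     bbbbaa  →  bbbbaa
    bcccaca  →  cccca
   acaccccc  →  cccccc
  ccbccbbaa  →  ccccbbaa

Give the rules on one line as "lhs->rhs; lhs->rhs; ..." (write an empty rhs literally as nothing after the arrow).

  | bbab => bbb
  | cbcaba => ccaba => ccba
  | cabaacab => cbaacab => cbacab => cbcab => ccab => ccb
  | bbbbaa

ab->b; ac->c; bc->c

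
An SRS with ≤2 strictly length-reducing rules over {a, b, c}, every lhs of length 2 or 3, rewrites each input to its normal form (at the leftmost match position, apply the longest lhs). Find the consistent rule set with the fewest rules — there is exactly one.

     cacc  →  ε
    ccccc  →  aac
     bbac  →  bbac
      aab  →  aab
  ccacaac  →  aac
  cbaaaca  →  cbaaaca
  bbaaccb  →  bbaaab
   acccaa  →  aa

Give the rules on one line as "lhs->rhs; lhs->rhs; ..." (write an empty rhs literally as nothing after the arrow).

caa->; cc->a

  | cacc => caa => ε
  | ccccc => accc => aac
  | bbac
  | aab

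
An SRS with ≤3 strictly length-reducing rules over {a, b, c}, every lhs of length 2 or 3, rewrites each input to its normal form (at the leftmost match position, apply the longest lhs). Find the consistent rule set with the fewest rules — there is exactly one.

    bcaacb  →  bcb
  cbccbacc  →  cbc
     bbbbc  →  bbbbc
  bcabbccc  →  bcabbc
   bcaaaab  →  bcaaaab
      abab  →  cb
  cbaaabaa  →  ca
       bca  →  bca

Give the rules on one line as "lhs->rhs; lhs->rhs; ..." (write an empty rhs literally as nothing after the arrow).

ac->c; ba->c; cc->c

  | bcaacb => bcacb => bccb => bcb
  | cbccbacc => cbcbacc => cbcccc => cbccc => cbcc => cbc
  | bbbbc
  | bcabbccc => bcabbcc => bcabbc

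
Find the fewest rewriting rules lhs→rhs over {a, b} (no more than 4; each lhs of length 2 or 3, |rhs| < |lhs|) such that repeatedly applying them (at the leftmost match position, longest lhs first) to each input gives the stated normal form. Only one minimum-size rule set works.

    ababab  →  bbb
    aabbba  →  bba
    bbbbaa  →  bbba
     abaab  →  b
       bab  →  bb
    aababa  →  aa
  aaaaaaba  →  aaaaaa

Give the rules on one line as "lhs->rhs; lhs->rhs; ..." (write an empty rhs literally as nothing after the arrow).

  | ababab => babab => bbab => bbb
  | aabbba => abba => bba
  | bbbbaa => bbba
  | abaab => baab => ab => b

aab->a; ab->b; baa->a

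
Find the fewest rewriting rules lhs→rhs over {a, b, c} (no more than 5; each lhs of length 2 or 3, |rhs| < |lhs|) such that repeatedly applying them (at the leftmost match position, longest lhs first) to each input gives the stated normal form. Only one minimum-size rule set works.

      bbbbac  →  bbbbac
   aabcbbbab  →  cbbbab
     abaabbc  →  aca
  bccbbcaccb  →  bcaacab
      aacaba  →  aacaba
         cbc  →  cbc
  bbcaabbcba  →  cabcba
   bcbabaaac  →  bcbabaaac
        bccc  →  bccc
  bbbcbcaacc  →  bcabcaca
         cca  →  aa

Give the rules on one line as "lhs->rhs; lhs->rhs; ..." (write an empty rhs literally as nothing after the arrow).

  | bbbbac
  | aabcbbbab => cbbbab
  | abaabbc => abbc => aca
  | bccbbcaccb => bcccaaccb => bcaaaccb => bcaacab

aab->; acc->ca; bbc->ca; cca->aa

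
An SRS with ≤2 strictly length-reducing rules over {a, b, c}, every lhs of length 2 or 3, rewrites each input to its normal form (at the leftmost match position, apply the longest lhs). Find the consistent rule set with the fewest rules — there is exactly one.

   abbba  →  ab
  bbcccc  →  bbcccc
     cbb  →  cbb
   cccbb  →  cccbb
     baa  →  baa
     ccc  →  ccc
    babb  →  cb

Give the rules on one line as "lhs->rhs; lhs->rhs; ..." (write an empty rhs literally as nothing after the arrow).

bab->c; bba->

  | abbba => ab
  | bbcccc
  | cbb
  | cccbb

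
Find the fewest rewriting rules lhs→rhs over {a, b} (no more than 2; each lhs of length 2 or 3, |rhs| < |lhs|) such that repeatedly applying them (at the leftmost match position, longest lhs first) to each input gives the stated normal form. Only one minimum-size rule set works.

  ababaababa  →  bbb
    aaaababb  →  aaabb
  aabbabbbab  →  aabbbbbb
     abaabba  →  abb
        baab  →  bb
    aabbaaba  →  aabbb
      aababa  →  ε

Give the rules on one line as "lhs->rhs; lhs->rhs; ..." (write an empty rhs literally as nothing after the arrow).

aba->; ba->b

  | ababaababa => baababa => bababa => bbaba => bbba => bbb
  | aaaababb => aaabb
  | aabbabbbab => aabbbbbab => aabbbbbb
  | abaabba => abba => abb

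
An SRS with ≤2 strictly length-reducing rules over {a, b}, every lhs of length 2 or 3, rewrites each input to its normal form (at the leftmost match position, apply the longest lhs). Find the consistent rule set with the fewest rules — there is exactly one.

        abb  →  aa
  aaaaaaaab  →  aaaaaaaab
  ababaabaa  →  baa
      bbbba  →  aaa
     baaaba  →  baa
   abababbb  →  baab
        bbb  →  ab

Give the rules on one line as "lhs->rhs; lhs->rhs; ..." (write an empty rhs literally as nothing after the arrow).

  | abb => aa
  | aaaaaaaab
  | ababaabaa => baabaa => baa
  | bbbba => abba => aaa

aba->; bb->a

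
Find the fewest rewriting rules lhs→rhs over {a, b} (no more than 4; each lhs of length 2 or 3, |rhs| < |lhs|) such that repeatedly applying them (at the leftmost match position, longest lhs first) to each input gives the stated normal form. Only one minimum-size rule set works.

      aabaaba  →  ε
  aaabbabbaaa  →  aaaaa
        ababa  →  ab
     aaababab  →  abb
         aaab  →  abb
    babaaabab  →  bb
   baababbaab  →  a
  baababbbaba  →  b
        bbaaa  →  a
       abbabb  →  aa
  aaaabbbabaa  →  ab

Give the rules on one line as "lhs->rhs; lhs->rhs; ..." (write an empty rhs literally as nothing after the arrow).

  | aabaaba => bbaaba => baba => ba => ε
  | aaabbabbaaa => abbbabbaaa => aaabbaaa => abbbaaa => aaaaa
  | ababa => abba => ab
  | aaababab => abbabab => abbab => abb

aab->bb; aba->ab; ba->; bbb->a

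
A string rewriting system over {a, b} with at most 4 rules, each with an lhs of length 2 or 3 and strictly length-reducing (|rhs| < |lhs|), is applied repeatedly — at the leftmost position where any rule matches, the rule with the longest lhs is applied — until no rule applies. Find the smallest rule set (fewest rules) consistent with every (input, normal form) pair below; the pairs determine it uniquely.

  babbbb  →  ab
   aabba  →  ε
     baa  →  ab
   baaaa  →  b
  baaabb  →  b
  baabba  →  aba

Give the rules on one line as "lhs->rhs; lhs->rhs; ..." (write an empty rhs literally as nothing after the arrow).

aa->; baa->ab; bb->a; bbb->b

  | babbbb => babb => baa => ab
  | aabba => bba => aa => ε
  | baa => ab
  | baaaa => abaa => aab => b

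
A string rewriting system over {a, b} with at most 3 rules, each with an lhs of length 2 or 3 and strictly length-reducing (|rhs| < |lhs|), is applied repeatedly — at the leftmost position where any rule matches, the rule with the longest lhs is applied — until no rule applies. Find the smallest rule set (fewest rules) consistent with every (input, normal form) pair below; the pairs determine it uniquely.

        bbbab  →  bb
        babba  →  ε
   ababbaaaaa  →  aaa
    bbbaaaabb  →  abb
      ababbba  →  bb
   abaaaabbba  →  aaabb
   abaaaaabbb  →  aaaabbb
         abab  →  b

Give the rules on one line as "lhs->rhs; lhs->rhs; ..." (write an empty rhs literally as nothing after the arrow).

aba->; ba->; bab->

  | bbbab => bb
  | babba => ba => ε
  | ababbaaaaa => bbaaaaa => baaaa => aaa
  | bbbaaaabb => bbaaabb => baabb => abb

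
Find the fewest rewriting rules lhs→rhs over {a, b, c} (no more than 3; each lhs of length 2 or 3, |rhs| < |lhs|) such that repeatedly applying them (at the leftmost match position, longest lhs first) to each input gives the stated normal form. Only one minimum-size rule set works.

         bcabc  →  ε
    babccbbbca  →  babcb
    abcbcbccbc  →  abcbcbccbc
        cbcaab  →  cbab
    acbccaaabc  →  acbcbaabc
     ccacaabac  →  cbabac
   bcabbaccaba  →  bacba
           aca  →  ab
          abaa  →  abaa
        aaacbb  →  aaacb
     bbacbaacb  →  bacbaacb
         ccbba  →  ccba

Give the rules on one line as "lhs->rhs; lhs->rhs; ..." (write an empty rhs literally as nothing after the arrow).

  | bcabc => bbbc => bbc => ε
  | babccbbbca => babccbbca => babcca => babcb
  | abcbcbccbc
  | cbcaab => cbbab => cbab

bb->b; bbc->; ca->b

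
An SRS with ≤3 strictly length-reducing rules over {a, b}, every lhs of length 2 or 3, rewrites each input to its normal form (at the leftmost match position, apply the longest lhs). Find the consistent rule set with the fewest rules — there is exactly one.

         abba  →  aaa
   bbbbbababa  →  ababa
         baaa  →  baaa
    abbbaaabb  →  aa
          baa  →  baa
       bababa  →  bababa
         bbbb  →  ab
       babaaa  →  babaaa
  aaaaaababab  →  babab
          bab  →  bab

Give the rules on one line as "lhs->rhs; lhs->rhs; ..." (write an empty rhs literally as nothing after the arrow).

aab->b; bb->a; bbb->a

  | abba => aaa
  | bbbbbababa => abbababa => aaababa => ababa
  | baaa
  | abbbaaabb => aaaaabb => aaabb => abb => aa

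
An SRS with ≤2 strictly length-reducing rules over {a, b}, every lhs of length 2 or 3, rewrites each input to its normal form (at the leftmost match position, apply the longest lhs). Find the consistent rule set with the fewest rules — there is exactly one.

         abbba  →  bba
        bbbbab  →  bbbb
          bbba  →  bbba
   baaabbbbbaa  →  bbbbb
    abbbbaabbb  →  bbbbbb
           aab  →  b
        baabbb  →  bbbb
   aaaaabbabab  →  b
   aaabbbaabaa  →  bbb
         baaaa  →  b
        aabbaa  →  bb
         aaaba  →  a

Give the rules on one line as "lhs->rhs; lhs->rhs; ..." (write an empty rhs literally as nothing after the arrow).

  | abbba => bba
  | bbbbab => bbbb
  | bbba
  | baaabbbbbaa => babbbbbaa => bbbbbaa => bbbbb

aa->; ab->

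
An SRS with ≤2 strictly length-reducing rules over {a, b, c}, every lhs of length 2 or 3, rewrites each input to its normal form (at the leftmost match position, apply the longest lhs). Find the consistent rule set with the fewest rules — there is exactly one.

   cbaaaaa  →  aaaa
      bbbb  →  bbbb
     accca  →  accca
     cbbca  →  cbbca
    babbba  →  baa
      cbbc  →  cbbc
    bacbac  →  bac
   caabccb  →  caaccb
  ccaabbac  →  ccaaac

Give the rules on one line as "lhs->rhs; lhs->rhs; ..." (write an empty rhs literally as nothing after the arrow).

ab->a; cba->

  | cbaaaaa => aaaa
  | bbbb
  | accca
  | cbbca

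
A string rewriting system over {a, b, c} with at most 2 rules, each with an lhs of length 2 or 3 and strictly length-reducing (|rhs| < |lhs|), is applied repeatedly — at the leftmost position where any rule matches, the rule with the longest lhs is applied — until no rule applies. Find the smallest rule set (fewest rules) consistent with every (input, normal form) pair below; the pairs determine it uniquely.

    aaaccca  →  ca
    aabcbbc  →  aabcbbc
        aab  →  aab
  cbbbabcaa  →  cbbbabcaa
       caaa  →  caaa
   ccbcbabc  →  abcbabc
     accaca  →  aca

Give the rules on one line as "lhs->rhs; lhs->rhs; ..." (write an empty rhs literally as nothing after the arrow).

aac->c; cc->a

  | aaaccca => accca => aaca => ca
  | aabcbbc
  | aab
  | cbbbabcaa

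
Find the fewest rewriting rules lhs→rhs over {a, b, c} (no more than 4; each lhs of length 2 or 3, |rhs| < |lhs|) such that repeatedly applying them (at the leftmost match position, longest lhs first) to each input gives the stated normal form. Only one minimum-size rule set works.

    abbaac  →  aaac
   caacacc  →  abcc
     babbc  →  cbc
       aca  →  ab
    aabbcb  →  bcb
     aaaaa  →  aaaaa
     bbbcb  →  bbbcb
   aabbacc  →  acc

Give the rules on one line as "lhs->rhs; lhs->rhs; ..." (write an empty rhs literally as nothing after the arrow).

  | abbaac => abaac => aaac
  | caacacc => bacacc => acacc => abcc
  | babbc => cbc
  | aca => ab

aab->; ba->a; bab->c; ca->b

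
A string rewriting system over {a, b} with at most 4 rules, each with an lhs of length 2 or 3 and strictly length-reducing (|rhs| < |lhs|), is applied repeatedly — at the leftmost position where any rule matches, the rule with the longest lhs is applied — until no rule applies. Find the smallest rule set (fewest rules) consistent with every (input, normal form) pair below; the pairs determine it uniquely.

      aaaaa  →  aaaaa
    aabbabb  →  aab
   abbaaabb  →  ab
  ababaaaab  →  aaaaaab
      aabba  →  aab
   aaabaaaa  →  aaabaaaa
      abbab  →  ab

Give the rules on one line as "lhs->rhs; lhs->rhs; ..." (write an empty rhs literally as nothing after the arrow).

bab->a; bb->b; bba->bb

  | aaaaa
  | aabbabb => aabbbb => aabbb => aabb => aab
  | abbaaabb => abbaabb => abbabb => abbbb => abbb => abb => ab
  | ababaaaab => aaaaaab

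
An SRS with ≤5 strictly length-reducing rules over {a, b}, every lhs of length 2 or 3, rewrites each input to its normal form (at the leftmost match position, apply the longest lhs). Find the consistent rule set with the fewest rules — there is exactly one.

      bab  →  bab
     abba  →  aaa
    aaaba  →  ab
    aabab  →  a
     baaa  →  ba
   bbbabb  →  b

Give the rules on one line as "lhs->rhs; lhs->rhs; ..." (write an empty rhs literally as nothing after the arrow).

  | bab
  | abba => aaa
  | aaaba => abaa => ab
  | aabab => baab => bb => a

aab->ba; baa->b; bb->a; bbb->b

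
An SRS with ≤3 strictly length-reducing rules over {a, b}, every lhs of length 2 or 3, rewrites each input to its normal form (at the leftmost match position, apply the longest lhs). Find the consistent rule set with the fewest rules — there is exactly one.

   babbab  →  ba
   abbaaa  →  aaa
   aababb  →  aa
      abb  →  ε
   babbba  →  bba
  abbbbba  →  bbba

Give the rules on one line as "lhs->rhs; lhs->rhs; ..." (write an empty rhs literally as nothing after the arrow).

ab->a; abb->

  | babbab => bab => ba
  | abbaaa => aaa
  | aababb => aaabb => aa
  | abb => ε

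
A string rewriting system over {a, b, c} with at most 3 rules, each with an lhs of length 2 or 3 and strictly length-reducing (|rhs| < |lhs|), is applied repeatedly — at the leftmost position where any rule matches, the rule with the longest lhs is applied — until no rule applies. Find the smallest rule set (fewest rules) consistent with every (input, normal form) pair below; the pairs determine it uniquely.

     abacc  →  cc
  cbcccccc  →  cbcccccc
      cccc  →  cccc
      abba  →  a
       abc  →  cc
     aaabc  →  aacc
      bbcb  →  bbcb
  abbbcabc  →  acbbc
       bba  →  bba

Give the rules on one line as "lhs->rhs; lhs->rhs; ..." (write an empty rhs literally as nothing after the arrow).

ab->c; abb->ac; ca->

  | abacc => cacc => cc
  | cbcccccc
  | cccc
  | abba => aca => a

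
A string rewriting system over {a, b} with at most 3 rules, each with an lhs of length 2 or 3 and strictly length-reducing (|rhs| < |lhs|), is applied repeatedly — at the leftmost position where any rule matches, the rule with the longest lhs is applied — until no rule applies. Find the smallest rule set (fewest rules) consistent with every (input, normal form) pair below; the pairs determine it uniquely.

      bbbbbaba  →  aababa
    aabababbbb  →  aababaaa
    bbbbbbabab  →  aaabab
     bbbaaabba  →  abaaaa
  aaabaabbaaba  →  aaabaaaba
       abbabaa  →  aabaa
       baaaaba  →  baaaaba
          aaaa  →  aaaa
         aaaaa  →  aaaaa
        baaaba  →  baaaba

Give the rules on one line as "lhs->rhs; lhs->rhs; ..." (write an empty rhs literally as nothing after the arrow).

bb->a; bba->bb

  | bbbbbaba => abbbaba => aababa
  | aabababbbb => aababaabb => aababaaa
  | bbbbbbabab => abbbbabab => aabbabab => aabbbab => aaabab
  | bbbaaabba => abaaabba => abaaabb => abaaaa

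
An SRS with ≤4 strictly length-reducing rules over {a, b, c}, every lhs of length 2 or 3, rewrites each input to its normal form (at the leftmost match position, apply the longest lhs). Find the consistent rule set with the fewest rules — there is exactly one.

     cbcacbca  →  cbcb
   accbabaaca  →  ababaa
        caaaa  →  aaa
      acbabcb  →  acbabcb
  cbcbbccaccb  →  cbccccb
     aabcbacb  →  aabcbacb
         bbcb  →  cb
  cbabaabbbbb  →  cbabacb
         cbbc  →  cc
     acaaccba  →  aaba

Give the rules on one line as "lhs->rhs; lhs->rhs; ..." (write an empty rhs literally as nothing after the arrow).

  | cbcacbca => cbcbca => cbcb
  | accbabaaca => ababaaca => ababaa
  | caaaa => aaa
  | acbabcb

abb->c; acc->a; bb->; ca->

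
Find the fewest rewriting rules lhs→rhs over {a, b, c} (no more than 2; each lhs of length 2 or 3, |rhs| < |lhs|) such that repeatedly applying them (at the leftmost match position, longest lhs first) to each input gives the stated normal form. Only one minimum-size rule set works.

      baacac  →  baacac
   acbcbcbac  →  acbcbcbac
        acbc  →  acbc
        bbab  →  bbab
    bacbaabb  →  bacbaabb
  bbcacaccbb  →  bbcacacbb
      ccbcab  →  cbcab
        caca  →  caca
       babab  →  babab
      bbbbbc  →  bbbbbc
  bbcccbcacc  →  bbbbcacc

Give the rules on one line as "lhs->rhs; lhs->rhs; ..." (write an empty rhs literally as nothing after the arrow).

ccb->cb; ccc->b

  | baacac
  | acbcbcbac
  | acbc
  | bbab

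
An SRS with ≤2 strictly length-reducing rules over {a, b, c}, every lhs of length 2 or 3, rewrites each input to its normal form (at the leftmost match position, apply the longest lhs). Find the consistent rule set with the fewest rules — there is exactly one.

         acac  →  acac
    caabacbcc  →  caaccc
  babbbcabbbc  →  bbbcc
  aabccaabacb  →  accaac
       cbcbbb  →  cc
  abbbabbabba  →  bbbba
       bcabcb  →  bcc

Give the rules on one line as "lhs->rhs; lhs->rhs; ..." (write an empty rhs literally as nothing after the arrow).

  | acac
  | caabacbcc => caacbcc => caaccc
  | babbbcabbbc => bbbcabbbc => bbbcbbc => bbbcbc => bbbcc
  | aabccaabacb => accaabacb => accaacb => accaac

ab->; cb->c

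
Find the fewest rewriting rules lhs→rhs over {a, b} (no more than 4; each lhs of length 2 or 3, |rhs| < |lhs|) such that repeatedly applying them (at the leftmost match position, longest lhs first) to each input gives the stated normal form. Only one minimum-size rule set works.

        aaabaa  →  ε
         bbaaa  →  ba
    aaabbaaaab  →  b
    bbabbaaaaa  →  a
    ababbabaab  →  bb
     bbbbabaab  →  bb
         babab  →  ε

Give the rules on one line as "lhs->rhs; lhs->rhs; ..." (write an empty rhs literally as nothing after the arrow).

  | aaabaa => aabaa => abaa => baa => ε
  | bbaaa => ba
  | aaabbaaaab => aaaaaab => aaaaab => aaaab => aaab => aab => ab => b
  | bbabbaaaaa => bbaaaaa => baaa => a

ab->b; abb->; baa->; bbb->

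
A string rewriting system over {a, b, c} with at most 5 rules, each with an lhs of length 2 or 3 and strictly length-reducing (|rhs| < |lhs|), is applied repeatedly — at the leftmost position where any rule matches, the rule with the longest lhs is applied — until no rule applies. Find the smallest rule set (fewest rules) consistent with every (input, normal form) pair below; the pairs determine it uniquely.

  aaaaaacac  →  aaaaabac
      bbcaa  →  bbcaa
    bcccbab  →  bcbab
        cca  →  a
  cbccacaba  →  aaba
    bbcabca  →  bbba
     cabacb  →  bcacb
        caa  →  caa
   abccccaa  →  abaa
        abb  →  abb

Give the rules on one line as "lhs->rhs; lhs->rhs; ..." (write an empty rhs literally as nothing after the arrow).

aca->ba; cab->bc; cbb->a; cc->

  | aaaaaacac => aaaaabac
  | bbcaa
  | bcccbab => bcbab
  | cca => a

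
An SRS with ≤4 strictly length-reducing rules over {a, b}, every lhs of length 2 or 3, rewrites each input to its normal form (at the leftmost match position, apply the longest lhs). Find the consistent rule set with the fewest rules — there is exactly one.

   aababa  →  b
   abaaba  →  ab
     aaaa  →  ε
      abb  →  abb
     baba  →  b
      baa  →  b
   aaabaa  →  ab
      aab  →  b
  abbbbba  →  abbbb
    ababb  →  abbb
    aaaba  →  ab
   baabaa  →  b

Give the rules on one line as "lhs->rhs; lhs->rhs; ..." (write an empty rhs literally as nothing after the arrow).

  | aababa => baba => bba => b
  | abaaba => ababa => abba => ab
  | aaaa => aa => ε
  | abb

aa->; ba->b; bba->b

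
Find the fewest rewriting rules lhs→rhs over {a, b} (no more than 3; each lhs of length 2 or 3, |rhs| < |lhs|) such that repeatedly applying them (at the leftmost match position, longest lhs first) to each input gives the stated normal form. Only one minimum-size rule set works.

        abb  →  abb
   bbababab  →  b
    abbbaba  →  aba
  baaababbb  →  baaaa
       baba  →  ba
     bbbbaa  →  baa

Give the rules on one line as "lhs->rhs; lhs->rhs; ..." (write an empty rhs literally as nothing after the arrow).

aab->aa; bab->b; bba->ba

  | abb
  | bbababab => bababab => babab => bab => b
  | abbbaba => abbaba => ababa => aba
  | baaababbb => baaaabbb => baaaabb => baaaab => baaaa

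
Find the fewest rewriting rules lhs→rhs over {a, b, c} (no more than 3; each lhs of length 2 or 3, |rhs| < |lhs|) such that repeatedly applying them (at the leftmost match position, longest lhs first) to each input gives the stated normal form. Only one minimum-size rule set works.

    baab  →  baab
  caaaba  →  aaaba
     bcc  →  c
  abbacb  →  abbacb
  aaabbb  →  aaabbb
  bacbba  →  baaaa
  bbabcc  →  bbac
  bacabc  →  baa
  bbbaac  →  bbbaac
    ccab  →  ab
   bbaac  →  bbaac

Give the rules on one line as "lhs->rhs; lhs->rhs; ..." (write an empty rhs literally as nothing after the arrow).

  | baab
  | caaaba => aaaba
  | bcc => c
  | abbacb

bc->; ca->a; cbb->aa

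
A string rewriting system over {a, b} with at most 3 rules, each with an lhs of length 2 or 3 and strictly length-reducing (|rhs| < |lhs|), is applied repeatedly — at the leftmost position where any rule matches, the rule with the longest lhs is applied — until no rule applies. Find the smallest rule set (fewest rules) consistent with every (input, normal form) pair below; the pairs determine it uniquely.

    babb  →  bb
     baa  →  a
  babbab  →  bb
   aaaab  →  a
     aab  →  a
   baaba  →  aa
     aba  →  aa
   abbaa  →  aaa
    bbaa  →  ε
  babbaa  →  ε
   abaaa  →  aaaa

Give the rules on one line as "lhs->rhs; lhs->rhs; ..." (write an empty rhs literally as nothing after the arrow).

  | babb => bb
  | baa => a
  | babbab => bbab => bb
  | aaaab => aaab => aab => ab => a

aab->ab; ab->a; ba->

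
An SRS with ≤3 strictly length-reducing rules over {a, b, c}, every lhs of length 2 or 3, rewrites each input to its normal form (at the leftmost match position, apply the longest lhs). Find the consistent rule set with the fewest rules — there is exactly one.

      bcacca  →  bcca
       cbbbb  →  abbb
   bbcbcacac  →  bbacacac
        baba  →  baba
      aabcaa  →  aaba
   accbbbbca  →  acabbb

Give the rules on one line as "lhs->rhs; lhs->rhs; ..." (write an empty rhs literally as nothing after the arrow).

  | bcacca => bcca
  | cbbbb => abbb
  | bbcbcacac => bbacacac
  | baba

bca->b; cb->a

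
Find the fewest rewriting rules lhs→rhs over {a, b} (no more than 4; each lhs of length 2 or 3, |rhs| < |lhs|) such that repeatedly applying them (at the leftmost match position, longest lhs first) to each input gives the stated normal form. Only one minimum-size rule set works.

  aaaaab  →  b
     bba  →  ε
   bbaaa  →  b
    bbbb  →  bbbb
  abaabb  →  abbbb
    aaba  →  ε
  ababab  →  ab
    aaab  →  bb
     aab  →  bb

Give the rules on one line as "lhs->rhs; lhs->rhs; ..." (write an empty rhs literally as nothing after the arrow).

  | aaaaab => baaab => bbab => b
  | bba => ε
  | bbaaa => aa => b
  | bbbb

aa->b; bab->bb; bba->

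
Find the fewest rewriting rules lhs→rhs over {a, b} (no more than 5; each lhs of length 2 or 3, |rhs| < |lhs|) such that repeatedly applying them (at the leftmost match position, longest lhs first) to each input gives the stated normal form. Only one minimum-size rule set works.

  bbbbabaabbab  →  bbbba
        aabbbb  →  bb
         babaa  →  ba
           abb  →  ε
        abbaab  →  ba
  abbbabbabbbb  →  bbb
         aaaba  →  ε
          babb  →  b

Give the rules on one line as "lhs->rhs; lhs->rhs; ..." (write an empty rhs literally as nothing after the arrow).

aa->; aab->ba; ab->a; abb->

  | bbbbabaabbab => bbbbaaabbab => bbbbabbab => bbbbab => bbbba
  | aabbbb => babbb => bb
  | babaa => baaa => ba
  | abb => ε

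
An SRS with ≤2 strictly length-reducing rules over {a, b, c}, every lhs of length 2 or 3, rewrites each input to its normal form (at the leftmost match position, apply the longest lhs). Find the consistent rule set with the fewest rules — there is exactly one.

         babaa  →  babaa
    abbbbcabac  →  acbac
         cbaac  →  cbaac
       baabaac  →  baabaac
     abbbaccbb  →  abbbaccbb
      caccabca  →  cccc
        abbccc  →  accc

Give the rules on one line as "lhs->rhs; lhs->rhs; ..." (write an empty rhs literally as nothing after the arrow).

  | babaa
  | abbbbcabac => abbbcabac => abbcabac => abcabac => acabac => acbac
  | cbaac
  | baabaac

bc->c; ca->c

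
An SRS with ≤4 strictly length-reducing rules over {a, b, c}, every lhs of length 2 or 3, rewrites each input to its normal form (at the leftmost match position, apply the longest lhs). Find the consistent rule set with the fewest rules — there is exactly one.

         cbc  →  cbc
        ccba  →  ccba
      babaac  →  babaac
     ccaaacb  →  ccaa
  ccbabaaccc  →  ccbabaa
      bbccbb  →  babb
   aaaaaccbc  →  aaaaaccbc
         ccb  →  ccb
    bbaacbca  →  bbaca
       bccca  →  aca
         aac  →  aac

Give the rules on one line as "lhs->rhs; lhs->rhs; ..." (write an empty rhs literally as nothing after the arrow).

acb->; bcc->a; ccc->

  | cbc
  | ccba
  | babaac
  | ccaaacb => ccaa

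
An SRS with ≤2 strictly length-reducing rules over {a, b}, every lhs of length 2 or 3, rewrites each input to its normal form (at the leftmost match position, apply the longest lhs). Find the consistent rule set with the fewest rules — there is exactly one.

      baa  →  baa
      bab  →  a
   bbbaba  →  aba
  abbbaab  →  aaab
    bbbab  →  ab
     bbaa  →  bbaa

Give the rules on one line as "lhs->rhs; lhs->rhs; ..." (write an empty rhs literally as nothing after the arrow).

  | baa
  | bab => a
  | bbbaba => aba
  | abbbaab => aaab

bab->a; bbb->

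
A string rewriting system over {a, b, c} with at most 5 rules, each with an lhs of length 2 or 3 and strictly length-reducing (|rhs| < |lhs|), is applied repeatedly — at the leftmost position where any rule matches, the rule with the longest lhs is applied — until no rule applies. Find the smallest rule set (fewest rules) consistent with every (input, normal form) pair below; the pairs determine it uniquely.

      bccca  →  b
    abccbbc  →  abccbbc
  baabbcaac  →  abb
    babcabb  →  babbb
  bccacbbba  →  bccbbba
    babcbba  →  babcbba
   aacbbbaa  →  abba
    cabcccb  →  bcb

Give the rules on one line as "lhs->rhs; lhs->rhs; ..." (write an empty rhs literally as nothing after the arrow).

ac->; baa->a; ca->; ccc->c

  | bccca => bca => b
  | abccbbc
  | baabbcaac => abbcaac => abbac => abb
  | babcabb => babbb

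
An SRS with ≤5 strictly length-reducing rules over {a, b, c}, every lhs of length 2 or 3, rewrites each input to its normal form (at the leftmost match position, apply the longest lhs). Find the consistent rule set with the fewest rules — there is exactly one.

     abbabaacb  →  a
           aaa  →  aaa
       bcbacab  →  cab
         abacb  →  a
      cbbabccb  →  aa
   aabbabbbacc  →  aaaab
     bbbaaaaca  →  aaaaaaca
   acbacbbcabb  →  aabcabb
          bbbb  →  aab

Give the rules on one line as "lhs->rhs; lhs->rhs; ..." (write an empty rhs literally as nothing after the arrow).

ba->; bbb->aa; cb->; cc->b

  | abbabaacb => abbaacb => abacb => acb => a
  | aaa
  | bcbacab => bacab => cab
  | abacb => acb => a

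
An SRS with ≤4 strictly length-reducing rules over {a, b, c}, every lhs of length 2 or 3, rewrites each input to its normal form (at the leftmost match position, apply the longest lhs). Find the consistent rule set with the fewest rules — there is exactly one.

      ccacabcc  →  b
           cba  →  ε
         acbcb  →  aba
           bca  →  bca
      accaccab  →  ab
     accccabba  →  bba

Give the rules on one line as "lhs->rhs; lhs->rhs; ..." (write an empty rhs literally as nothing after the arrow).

  | ccacabcc => acabcc => aabcc => bcc => b
  | cba => aa => ε
  | acbcb => abcb => aba
  | bca

aa->; ac->a; cb->a; cc->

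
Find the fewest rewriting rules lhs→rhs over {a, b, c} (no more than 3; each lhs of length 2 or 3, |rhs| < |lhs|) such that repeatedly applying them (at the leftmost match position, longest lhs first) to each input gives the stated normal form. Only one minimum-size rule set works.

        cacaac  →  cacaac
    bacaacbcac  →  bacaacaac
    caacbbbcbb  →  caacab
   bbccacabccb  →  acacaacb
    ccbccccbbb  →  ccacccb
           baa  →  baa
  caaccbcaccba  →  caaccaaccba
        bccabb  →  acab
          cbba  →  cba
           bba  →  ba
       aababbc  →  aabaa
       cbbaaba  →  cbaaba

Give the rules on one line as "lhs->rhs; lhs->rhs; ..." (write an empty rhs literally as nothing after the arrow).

  | cacaac
  | bacaacbcac => bacaacaac
  | caacbbbcbb => caacbbcbb => caacbcbb => caacabb => caacab
  | bbccacabccb => bccacabccb => acacabccb => acacaacb

bb->b; bc->a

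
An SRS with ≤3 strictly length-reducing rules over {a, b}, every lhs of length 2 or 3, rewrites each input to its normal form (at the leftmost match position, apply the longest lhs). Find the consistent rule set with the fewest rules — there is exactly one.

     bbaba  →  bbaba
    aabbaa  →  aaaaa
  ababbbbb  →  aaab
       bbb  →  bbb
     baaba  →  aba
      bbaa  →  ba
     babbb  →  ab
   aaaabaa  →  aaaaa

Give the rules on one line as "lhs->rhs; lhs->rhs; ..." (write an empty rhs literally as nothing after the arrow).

  | bbaba
  | aabbaa => aaaaa
  | ababbbbb => abaabbb => aabbb => aaab
  | bbb

abb->aa; baa->a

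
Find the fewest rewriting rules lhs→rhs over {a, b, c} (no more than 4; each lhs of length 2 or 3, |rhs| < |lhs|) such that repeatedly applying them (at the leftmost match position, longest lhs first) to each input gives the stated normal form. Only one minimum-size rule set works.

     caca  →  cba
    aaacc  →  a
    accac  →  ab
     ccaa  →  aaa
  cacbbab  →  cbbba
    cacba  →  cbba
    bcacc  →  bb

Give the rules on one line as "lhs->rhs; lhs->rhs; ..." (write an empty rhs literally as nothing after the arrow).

ac->b; acc->cc; bab->ba; cc->a

  | caca => cba
  | aaacc => aacc => acc => cc => a
  | accac => ccac => aac => ab
  | ccaa => aaa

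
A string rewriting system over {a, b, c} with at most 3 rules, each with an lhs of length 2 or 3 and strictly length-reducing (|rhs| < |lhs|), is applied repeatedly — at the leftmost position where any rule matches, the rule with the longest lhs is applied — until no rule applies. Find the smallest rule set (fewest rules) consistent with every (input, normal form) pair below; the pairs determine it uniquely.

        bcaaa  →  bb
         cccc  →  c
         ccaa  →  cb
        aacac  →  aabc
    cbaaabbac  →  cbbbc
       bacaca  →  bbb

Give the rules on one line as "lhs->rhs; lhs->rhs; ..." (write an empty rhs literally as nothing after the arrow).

ba->b; ca->b; ccc->

  | bcaaa => bbaa => bba => bb
  | cccc => c
  | ccaa => cba => cb
  | aacac => aabc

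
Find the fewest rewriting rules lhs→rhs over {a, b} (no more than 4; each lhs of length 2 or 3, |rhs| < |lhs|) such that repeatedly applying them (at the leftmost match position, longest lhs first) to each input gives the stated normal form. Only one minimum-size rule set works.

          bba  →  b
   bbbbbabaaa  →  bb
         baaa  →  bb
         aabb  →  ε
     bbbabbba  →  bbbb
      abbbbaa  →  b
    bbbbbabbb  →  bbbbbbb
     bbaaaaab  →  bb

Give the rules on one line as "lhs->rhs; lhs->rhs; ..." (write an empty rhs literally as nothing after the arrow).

aaa->b; ab->; bba->b

  | bba => b
  | bbbbbabaaa => bbbbbaaa => bbbbaa => bbba => bb
  | baaa => bb
  | aabb => ab => ε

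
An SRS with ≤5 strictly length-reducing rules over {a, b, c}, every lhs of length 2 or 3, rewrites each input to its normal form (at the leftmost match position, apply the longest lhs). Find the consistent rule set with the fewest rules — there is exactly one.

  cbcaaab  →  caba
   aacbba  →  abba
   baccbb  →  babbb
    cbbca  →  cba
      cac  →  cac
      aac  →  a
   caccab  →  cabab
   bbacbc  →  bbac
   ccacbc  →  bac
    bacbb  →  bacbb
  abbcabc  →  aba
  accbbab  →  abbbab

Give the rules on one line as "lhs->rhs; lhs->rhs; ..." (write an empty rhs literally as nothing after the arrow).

  | cbcaaab => caaab => caba
  | aacbba => abba
  | baccbb => babbb
  | cbbca => cba

aab->ba; aac->a; bc->; cc->b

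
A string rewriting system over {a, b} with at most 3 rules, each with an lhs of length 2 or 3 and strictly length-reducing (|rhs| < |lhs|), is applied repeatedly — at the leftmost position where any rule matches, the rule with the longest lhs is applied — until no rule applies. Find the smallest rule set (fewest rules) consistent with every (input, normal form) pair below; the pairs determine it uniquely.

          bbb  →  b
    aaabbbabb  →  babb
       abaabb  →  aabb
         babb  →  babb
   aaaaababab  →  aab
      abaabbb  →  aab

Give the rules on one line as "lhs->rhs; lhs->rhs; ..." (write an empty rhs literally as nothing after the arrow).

  | bbb => b
  | aaabbbabb => bbbabb => babb
  | abaabb => aabb
  | babb

aaa->; aba->a; bbb->b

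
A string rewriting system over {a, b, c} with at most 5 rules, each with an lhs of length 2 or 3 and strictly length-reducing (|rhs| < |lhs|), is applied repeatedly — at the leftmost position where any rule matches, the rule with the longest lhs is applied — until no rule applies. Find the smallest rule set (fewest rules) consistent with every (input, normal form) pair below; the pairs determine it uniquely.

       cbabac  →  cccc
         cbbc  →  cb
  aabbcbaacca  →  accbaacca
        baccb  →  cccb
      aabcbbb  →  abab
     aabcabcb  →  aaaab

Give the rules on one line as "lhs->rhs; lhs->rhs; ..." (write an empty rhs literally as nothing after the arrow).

abb->ba; bac->cc; bc->; bca->aa

  | cbabac => cbacc => cccc
  | cbbc => cb
  | aabbcbaacca => abacbaacca => accbaacca
  | baccb => cccb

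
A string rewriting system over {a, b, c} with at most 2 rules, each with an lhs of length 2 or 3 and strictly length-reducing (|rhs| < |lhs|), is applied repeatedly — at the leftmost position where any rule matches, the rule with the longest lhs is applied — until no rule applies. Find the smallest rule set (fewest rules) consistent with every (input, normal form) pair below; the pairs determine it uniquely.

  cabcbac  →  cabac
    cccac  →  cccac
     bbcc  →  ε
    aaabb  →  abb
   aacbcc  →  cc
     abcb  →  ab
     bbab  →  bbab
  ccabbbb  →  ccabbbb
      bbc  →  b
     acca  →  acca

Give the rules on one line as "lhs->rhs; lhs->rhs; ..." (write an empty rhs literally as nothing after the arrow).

aa->; bc->

  | cabcbac => cabac
  | cccac
  | bbcc => bc => ε
  | aaabb => abb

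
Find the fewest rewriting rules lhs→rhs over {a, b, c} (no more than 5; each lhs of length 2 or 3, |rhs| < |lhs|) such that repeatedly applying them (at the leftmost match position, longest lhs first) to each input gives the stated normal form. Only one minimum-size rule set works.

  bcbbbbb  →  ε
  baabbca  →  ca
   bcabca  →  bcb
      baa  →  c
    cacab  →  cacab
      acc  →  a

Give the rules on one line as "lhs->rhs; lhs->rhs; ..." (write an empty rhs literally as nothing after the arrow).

  | bcbbbbb => bccbbb => bbbb => cbb => cc => ε
  | baabbca => bbbbca => cbbca => ccca => ca
  | bcabca => bcaa => bcb
  | baa => bb => c

aa->b; abc->a; bb->c; cc->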